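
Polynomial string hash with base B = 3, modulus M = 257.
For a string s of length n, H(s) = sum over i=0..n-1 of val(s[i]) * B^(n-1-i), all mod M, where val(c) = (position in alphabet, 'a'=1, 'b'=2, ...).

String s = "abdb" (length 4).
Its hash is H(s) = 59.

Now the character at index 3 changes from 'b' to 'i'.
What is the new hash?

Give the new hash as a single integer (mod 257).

val('b') = 2, val('i') = 9
Position k = 3, exponent = n-1-k = 0
B^0 mod M = 3^0 mod 257 = 1
Delta = (9 - 2) * 1 mod 257 = 7
New hash = (59 + 7) mod 257 = 66

Answer: 66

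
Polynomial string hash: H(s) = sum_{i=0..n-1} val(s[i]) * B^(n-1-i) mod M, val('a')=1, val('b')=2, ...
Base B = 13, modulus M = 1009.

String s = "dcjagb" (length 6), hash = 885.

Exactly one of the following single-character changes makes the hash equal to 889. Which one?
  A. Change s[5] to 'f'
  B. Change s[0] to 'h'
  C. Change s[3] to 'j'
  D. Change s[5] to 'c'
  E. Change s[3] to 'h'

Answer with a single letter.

Option A: s[5]='b'->'f', delta=(6-2)*13^0 mod 1009 = 4, hash=885+4 mod 1009 = 889 <-- target
Option B: s[0]='d'->'h', delta=(8-4)*13^5 mod 1009 = 933, hash=885+933 mod 1009 = 809
Option C: s[3]='a'->'j', delta=(10-1)*13^2 mod 1009 = 512, hash=885+512 mod 1009 = 388
Option D: s[5]='b'->'c', delta=(3-2)*13^0 mod 1009 = 1, hash=885+1 mod 1009 = 886
Option E: s[3]='a'->'h', delta=(8-1)*13^2 mod 1009 = 174, hash=885+174 mod 1009 = 50

Answer: A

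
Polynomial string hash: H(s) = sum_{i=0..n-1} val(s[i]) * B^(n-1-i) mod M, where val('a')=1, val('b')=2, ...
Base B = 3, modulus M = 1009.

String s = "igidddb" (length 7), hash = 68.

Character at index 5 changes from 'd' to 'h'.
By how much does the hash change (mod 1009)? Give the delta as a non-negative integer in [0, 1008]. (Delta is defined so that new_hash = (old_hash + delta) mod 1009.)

Answer: 12

Derivation:
Delta formula: (val(new) - val(old)) * B^(n-1-k) mod M
  val('h') - val('d') = 8 - 4 = 4
  B^(n-1-k) = 3^1 mod 1009 = 3
  Delta = 4 * 3 mod 1009 = 12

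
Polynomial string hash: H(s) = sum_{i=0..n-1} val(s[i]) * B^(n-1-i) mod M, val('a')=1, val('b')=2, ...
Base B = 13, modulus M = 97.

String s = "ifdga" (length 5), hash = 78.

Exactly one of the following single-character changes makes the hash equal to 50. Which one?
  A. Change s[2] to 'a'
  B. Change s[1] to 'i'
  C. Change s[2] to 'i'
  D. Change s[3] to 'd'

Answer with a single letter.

Option A: s[2]='d'->'a', delta=(1-4)*13^2 mod 97 = 75, hash=78+75 mod 97 = 56
Option B: s[1]='f'->'i', delta=(9-6)*13^3 mod 97 = 92, hash=78+92 mod 97 = 73
Option C: s[2]='d'->'i', delta=(9-4)*13^2 mod 97 = 69, hash=78+69 mod 97 = 50 <-- target
Option D: s[3]='g'->'d', delta=(4-7)*13^1 mod 97 = 58, hash=78+58 mod 97 = 39

Answer: C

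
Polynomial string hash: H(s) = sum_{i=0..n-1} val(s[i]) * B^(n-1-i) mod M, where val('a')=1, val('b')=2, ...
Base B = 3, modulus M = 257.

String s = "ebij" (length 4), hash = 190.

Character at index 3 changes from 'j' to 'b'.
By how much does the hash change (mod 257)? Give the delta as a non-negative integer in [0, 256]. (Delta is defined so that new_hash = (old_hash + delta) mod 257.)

Answer: 249

Derivation:
Delta formula: (val(new) - val(old)) * B^(n-1-k) mod M
  val('b') - val('j') = 2 - 10 = -8
  B^(n-1-k) = 3^0 mod 257 = 1
  Delta = -8 * 1 mod 257 = 249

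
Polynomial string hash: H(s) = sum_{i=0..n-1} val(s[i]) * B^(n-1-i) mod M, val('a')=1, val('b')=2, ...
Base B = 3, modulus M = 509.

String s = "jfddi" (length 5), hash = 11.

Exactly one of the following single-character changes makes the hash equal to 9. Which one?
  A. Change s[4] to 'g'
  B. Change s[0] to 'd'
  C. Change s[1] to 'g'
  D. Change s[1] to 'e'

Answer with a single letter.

Option A: s[4]='i'->'g', delta=(7-9)*3^0 mod 509 = 507, hash=11+507 mod 509 = 9 <-- target
Option B: s[0]='j'->'d', delta=(4-10)*3^4 mod 509 = 23, hash=11+23 mod 509 = 34
Option C: s[1]='f'->'g', delta=(7-6)*3^3 mod 509 = 27, hash=11+27 mod 509 = 38
Option D: s[1]='f'->'e', delta=(5-6)*3^3 mod 509 = 482, hash=11+482 mod 509 = 493

Answer: A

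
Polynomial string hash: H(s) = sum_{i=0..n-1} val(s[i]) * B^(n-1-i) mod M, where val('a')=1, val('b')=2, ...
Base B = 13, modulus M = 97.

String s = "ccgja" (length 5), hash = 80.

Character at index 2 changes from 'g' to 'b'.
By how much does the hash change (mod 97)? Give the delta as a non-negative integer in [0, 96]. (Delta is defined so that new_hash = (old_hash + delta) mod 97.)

Delta formula: (val(new) - val(old)) * B^(n-1-k) mod M
  val('b') - val('g') = 2 - 7 = -5
  B^(n-1-k) = 13^2 mod 97 = 72
  Delta = -5 * 72 mod 97 = 28

Answer: 28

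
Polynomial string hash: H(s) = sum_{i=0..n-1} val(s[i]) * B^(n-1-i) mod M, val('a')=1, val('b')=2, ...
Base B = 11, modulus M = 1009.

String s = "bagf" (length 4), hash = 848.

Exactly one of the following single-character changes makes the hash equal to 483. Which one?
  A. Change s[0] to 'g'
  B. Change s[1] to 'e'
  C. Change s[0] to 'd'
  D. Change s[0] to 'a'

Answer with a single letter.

Answer: C

Derivation:
Option A: s[0]='b'->'g', delta=(7-2)*11^3 mod 1009 = 601, hash=848+601 mod 1009 = 440
Option B: s[1]='a'->'e', delta=(5-1)*11^2 mod 1009 = 484, hash=848+484 mod 1009 = 323
Option C: s[0]='b'->'d', delta=(4-2)*11^3 mod 1009 = 644, hash=848+644 mod 1009 = 483 <-- target
Option D: s[0]='b'->'a', delta=(1-2)*11^3 mod 1009 = 687, hash=848+687 mod 1009 = 526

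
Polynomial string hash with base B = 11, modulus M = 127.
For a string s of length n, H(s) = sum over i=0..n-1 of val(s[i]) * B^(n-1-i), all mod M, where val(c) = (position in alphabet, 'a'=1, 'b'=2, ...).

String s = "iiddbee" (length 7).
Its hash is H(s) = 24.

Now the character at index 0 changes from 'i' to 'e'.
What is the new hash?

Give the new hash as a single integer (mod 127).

Answer: 126

Derivation:
val('i') = 9, val('e') = 5
Position k = 0, exponent = n-1-k = 6
B^6 mod M = 11^6 mod 127 = 38
Delta = (5 - 9) * 38 mod 127 = 102
New hash = (24 + 102) mod 127 = 126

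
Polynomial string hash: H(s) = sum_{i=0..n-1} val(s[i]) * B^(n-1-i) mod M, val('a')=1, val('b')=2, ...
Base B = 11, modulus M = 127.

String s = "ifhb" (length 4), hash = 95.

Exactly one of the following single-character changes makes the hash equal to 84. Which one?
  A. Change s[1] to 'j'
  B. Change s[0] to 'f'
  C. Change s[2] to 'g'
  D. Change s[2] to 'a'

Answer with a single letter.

Answer: C

Derivation:
Option A: s[1]='f'->'j', delta=(10-6)*11^2 mod 127 = 103, hash=95+103 mod 127 = 71
Option B: s[0]='i'->'f', delta=(6-9)*11^3 mod 127 = 71, hash=95+71 mod 127 = 39
Option C: s[2]='h'->'g', delta=(7-8)*11^1 mod 127 = 116, hash=95+116 mod 127 = 84 <-- target
Option D: s[2]='h'->'a', delta=(1-8)*11^1 mod 127 = 50, hash=95+50 mod 127 = 18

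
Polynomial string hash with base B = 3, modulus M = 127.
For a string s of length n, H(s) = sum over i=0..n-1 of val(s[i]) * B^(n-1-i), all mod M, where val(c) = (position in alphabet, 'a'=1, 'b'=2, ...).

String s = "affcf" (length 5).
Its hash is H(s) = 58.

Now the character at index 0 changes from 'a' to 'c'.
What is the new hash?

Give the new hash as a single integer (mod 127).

val('a') = 1, val('c') = 3
Position k = 0, exponent = n-1-k = 4
B^4 mod M = 3^4 mod 127 = 81
Delta = (3 - 1) * 81 mod 127 = 35
New hash = (58 + 35) mod 127 = 93

Answer: 93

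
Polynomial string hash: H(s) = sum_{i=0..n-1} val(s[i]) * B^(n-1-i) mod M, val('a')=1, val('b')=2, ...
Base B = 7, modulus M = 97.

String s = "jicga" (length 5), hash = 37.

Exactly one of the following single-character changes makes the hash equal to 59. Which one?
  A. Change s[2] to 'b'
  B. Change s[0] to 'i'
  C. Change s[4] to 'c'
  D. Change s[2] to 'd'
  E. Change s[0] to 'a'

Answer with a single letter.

Answer: E

Derivation:
Option A: s[2]='c'->'b', delta=(2-3)*7^2 mod 97 = 48, hash=37+48 mod 97 = 85
Option B: s[0]='j'->'i', delta=(9-10)*7^4 mod 97 = 24, hash=37+24 mod 97 = 61
Option C: s[4]='a'->'c', delta=(3-1)*7^0 mod 97 = 2, hash=37+2 mod 97 = 39
Option D: s[2]='c'->'d', delta=(4-3)*7^2 mod 97 = 49, hash=37+49 mod 97 = 86
Option E: s[0]='j'->'a', delta=(1-10)*7^4 mod 97 = 22, hash=37+22 mod 97 = 59 <-- target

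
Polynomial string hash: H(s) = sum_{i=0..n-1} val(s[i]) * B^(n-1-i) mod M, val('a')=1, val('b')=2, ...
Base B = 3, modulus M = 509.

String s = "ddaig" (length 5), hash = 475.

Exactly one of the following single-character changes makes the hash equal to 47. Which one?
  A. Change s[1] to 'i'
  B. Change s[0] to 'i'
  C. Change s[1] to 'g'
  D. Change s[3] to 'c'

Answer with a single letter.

Option A: s[1]='d'->'i', delta=(9-4)*3^3 mod 509 = 135, hash=475+135 mod 509 = 101
Option B: s[0]='d'->'i', delta=(9-4)*3^4 mod 509 = 405, hash=475+405 mod 509 = 371
Option C: s[1]='d'->'g', delta=(7-4)*3^3 mod 509 = 81, hash=475+81 mod 509 = 47 <-- target
Option D: s[3]='i'->'c', delta=(3-9)*3^1 mod 509 = 491, hash=475+491 mod 509 = 457

Answer: C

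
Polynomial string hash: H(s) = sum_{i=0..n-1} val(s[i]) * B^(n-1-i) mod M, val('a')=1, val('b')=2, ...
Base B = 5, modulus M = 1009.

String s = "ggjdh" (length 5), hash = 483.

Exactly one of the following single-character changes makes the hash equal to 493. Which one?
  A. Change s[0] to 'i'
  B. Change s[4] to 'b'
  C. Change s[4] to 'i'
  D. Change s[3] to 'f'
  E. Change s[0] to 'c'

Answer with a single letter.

Answer: D

Derivation:
Option A: s[0]='g'->'i', delta=(9-7)*5^4 mod 1009 = 241, hash=483+241 mod 1009 = 724
Option B: s[4]='h'->'b', delta=(2-8)*5^0 mod 1009 = 1003, hash=483+1003 mod 1009 = 477
Option C: s[4]='h'->'i', delta=(9-8)*5^0 mod 1009 = 1, hash=483+1 mod 1009 = 484
Option D: s[3]='d'->'f', delta=(6-4)*5^1 mod 1009 = 10, hash=483+10 mod 1009 = 493 <-- target
Option E: s[0]='g'->'c', delta=(3-7)*5^4 mod 1009 = 527, hash=483+527 mod 1009 = 1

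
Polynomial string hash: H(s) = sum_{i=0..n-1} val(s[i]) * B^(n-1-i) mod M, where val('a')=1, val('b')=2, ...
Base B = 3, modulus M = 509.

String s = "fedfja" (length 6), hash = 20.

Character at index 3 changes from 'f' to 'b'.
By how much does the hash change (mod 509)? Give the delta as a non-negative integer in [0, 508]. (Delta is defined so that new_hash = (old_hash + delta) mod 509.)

Delta formula: (val(new) - val(old)) * B^(n-1-k) mod M
  val('b') - val('f') = 2 - 6 = -4
  B^(n-1-k) = 3^2 mod 509 = 9
  Delta = -4 * 9 mod 509 = 473

Answer: 473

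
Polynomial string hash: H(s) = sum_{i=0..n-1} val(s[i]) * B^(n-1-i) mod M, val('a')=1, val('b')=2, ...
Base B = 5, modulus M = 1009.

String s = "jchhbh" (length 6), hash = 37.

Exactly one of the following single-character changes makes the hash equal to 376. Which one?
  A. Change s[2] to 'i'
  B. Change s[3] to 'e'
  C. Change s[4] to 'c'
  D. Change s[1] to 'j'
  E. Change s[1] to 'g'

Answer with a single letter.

Option A: s[2]='h'->'i', delta=(9-8)*5^3 mod 1009 = 125, hash=37+125 mod 1009 = 162
Option B: s[3]='h'->'e', delta=(5-8)*5^2 mod 1009 = 934, hash=37+934 mod 1009 = 971
Option C: s[4]='b'->'c', delta=(3-2)*5^1 mod 1009 = 5, hash=37+5 mod 1009 = 42
Option D: s[1]='c'->'j', delta=(10-3)*5^4 mod 1009 = 339, hash=37+339 mod 1009 = 376 <-- target
Option E: s[1]='c'->'g', delta=(7-3)*5^4 mod 1009 = 482, hash=37+482 mod 1009 = 519

Answer: D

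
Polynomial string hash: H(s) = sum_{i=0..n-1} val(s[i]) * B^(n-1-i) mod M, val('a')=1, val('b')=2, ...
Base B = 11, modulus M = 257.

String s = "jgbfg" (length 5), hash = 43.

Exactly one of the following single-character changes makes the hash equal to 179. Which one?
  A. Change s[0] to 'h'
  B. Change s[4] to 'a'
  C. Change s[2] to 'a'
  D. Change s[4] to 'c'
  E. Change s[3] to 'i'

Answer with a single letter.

Answer: C

Derivation:
Option A: s[0]='j'->'h', delta=(8-10)*11^4 mod 257 = 16, hash=43+16 mod 257 = 59
Option B: s[4]='g'->'a', delta=(1-7)*11^0 mod 257 = 251, hash=43+251 mod 257 = 37
Option C: s[2]='b'->'a', delta=(1-2)*11^2 mod 257 = 136, hash=43+136 mod 257 = 179 <-- target
Option D: s[4]='g'->'c', delta=(3-7)*11^0 mod 257 = 253, hash=43+253 mod 257 = 39
Option E: s[3]='f'->'i', delta=(9-6)*11^1 mod 257 = 33, hash=43+33 mod 257 = 76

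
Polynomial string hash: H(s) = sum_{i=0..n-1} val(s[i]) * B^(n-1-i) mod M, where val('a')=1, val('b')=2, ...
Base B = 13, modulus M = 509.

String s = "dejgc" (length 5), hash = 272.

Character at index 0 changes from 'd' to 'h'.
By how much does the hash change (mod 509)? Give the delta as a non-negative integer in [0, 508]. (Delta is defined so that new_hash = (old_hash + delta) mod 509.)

Delta formula: (val(new) - val(old)) * B^(n-1-k) mod M
  val('h') - val('d') = 8 - 4 = 4
  B^(n-1-k) = 13^4 mod 509 = 57
  Delta = 4 * 57 mod 509 = 228

Answer: 228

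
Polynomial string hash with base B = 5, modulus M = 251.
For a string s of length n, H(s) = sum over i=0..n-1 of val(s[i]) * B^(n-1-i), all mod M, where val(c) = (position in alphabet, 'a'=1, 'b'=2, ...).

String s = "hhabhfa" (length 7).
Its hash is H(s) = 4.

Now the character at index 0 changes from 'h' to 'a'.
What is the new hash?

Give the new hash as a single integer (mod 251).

val('h') = 8, val('a') = 1
Position k = 0, exponent = n-1-k = 6
B^6 mod M = 5^6 mod 251 = 63
Delta = (1 - 8) * 63 mod 251 = 61
New hash = (4 + 61) mod 251 = 65

Answer: 65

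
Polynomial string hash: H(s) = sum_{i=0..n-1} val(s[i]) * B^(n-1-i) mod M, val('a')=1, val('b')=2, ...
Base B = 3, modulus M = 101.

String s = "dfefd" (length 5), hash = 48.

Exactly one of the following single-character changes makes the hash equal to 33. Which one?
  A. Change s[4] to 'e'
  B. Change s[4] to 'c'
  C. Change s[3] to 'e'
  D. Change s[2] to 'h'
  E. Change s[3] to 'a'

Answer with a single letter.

Option A: s[4]='d'->'e', delta=(5-4)*3^0 mod 101 = 1, hash=48+1 mod 101 = 49
Option B: s[4]='d'->'c', delta=(3-4)*3^0 mod 101 = 100, hash=48+100 mod 101 = 47
Option C: s[3]='f'->'e', delta=(5-6)*3^1 mod 101 = 98, hash=48+98 mod 101 = 45
Option D: s[2]='e'->'h', delta=(8-5)*3^2 mod 101 = 27, hash=48+27 mod 101 = 75
Option E: s[3]='f'->'a', delta=(1-6)*3^1 mod 101 = 86, hash=48+86 mod 101 = 33 <-- target

Answer: E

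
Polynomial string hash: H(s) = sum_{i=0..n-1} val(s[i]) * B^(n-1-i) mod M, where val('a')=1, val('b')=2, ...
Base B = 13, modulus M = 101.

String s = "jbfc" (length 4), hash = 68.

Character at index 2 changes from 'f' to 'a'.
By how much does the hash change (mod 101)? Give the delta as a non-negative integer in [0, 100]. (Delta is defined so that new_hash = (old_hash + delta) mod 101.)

Answer: 36

Derivation:
Delta formula: (val(new) - val(old)) * B^(n-1-k) mod M
  val('a') - val('f') = 1 - 6 = -5
  B^(n-1-k) = 13^1 mod 101 = 13
  Delta = -5 * 13 mod 101 = 36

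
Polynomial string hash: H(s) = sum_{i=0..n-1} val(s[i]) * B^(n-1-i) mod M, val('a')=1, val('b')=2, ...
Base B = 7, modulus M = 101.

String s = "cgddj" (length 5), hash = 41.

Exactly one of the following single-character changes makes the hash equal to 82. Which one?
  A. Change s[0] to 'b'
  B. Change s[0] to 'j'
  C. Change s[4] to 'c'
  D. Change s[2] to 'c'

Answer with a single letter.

Option A: s[0]='c'->'b', delta=(2-3)*7^4 mod 101 = 23, hash=41+23 mod 101 = 64
Option B: s[0]='c'->'j', delta=(10-3)*7^4 mod 101 = 41, hash=41+41 mod 101 = 82 <-- target
Option C: s[4]='j'->'c', delta=(3-10)*7^0 mod 101 = 94, hash=41+94 mod 101 = 34
Option D: s[2]='d'->'c', delta=(3-4)*7^2 mod 101 = 52, hash=41+52 mod 101 = 93

Answer: B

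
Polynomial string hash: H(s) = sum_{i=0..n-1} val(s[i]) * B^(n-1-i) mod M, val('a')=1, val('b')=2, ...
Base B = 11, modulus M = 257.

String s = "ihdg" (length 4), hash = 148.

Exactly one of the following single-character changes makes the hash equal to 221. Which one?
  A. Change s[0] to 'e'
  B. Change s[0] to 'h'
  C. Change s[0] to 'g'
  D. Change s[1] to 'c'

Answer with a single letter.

Answer: A

Derivation:
Option A: s[0]='i'->'e', delta=(5-9)*11^3 mod 257 = 73, hash=148+73 mod 257 = 221 <-- target
Option B: s[0]='i'->'h', delta=(8-9)*11^3 mod 257 = 211, hash=148+211 mod 257 = 102
Option C: s[0]='i'->'g', delta=(7-9)*11^3 mod 257 = 165, hash=148+165 mod 257 = 56
Option D: s[1]='h'->'c', delta=(3-8)*11^2 mod 257 = 166, hash=148+166 mod 257 = 57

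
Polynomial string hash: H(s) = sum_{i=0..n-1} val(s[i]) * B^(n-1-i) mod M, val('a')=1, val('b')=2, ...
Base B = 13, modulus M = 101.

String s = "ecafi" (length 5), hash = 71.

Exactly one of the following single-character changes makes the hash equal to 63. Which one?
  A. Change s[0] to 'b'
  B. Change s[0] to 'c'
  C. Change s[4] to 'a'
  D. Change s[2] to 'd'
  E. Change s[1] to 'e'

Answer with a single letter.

Option A: s[0]='e'->'b', delta=(2-5)*13^4 mod 101 = 66, hash=71+66 mod 101 = 36
Option B: s[0]='e'->'c', delta=(3-5)*13^4 mod 101 = 44, hash=71+44 mod 101 = 14
Option C: s[4]='i'->'a', delta=(1-9)*13^0 mod 101 = 93, hash=71+93 mod 101 = 63 <-- target
Option D: s[2]='a'->'d', delta=(4-1)*13^2 mod 101 = 2, hash=71+2 mod 101 = 73
Option E: s[1]='c'->'e', delta=(5-3)*13^3 mod 101 = 51, hash=71+51 mod 101 = 21

Answer: C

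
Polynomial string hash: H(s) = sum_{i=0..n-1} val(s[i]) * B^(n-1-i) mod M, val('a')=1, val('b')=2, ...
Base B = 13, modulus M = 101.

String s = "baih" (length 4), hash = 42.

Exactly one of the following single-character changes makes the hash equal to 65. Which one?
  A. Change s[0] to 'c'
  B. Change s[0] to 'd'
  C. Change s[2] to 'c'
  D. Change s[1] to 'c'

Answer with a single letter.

Answer: C

Derivation:
Option A: s[0]='b'->'c', delta=(3-2)*13^3 mod 101 = 76, hash=42+76 mod 101 = 17
Option B: s[0]='b'->'d', delta=(4-2)*13^3 mod 101 = 51, hash=42+51 mod 101 = 93
Option C: s[2]='i'->'c', delta=(3-9)*13^1 mod 101 = 23, hash=42+23 mod 101 = 65 <-- target
Option D: s[1]='a'->'c', delta=(3-1)*13^2 mod 101 = 35, hash=42+35 mod 101 = 77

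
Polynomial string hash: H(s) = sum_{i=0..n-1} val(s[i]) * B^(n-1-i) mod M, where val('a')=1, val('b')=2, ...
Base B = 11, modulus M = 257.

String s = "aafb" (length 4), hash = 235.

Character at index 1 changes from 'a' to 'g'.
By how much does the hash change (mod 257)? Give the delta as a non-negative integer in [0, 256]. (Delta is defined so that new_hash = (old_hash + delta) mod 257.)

Delta formula: (val(new) - val(old)) * B^(n-1-k) mod M
  val('g') - val('a') = 7 - 1 = 6
  B^(n-1-k) = 11^2 mod 257 = 121
  Delta = 6 * 121 mod 257 = 212

Answer: 212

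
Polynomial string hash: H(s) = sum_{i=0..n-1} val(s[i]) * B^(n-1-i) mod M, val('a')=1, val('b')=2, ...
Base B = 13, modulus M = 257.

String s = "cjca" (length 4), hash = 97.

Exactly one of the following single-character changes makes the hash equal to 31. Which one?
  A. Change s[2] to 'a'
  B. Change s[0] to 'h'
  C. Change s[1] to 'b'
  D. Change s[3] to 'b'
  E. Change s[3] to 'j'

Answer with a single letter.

Answer: B

Derivation:
Option A: s[2]='c'->'a', delta=(1-3)*13^1 mod 257 = 231, hash=97+231 mod 257 = 71
Option B: s[0]='c'->'h', delta=(8-3)*13^3 mod 257 = 191, hash=97+191 mod 257 = 31 <-- target
Option C: s[1]='j'->'b', delta=(2-10)*13^2 mod 257 = 190, hash=97+190 mod 257 = 30
Option D: s[3]='a'->'b', delta=(2-1)*13^0 mod 257 = 1, hash=97+1 mod 257 = 98
Option E: s[3]='a'->'j', delta=(10-1)*13^0 mod 257 = 9, hash=97+9 mod 257 = 106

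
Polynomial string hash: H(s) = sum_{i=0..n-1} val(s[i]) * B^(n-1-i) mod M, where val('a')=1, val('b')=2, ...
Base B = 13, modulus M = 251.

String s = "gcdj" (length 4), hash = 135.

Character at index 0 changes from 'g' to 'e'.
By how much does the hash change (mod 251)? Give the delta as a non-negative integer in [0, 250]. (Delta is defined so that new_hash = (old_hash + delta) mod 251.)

Answer: 124

Derivation:
Delta formula: (val(new) - val(old)) * B^(n-1-k) mod M
  val('e') - val('g') = 5 - 7 = -2
  B^(n-1-k) = 13^3 mod 251 = 189
  Delta = -2 * 189 mod 251 = 124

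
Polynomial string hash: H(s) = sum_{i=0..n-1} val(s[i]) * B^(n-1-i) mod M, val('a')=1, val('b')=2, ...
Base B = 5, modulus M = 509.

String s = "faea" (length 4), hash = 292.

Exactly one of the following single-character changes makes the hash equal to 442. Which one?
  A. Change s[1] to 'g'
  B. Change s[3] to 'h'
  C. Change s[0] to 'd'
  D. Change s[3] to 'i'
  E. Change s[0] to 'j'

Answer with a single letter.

Answer: A

Derivation:
Option A: s[1]='a'->'g', delta=(7-1)*5^2 mod 509 = 150, hash=292+150 mod 509 = 442 <-- target
Option B: s[3]='a'->'h', delta=(8-1)*5^0 mod 509 = 7, hash=292+7 mod 509 = 299
Option C: s[0]='f'->'d', delta=(4-6)*5^3 mod 509 = 259, hash=292+259 mod 509 = 42
Option D: s[3]='a'->'i', delta=(9-1)*5^0 mod 509 = 8, hash=292+8 mod 509 = 300
Option E: s[0]='f'->'j', delta=(10-6)*5^3 mod 509 = 500, hash=292+500 mod 509 = 283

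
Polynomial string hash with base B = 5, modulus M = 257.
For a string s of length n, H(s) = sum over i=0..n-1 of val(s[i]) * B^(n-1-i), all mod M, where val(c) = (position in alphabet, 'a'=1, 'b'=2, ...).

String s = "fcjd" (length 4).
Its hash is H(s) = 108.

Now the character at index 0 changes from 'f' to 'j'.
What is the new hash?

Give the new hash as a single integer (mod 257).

val('f') = 6, val('j') = 10
Position k = 0, exponent = n-1-k = 3
B^3 mod M = 5^3 mod 257 = 125
Delta = (10 - 6) * 125 mod 257 = 243
New hash = (108 + 243) mod 257 = 94

Answer: 94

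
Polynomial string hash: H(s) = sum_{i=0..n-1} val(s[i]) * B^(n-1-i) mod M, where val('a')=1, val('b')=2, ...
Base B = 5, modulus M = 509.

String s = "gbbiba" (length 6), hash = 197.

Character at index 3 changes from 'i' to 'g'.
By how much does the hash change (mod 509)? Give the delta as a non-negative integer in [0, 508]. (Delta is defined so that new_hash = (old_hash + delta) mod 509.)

Answer: 459

Derivation:
Delta formula: (val(new) - val(old)) * B^(n-1-k) mod M
  val('g') - val('i') = 7 - 9 = -2
  B^(n-1-k) = 5^2 mod 509 = 25
  Delta = -2 * 25 mod 509 = 459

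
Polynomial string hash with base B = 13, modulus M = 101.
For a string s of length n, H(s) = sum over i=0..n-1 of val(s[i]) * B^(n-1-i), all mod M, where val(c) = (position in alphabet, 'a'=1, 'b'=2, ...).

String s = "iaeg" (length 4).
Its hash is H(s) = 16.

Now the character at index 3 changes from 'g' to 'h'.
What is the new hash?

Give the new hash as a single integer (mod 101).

val('g') = 7, val('h') = 8
Position k = 3, exponent = n-1-k = 0
B^0 mod M = 13^0 mod 101 = 1
Delta = (8 - 7) * 1 mod 101 = 1
New hash = (16 + 1) mod 101 = 17

Answer: 17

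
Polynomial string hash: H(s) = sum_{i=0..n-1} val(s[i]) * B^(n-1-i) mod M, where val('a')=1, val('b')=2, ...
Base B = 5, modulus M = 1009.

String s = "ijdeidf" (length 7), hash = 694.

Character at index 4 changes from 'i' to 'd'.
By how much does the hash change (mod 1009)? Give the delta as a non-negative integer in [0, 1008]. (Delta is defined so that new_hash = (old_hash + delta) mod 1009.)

Answer: 884

Derivation:
Delta formula: (val(new) - val(old)) * B^(n-1-k) mod M
  val('d') - val('i') = 4 - 9 = -5
  B^(n-1-k) = 5^2 mod 1009 = 25
  Delta = -5 * 25 mod 1009 = 884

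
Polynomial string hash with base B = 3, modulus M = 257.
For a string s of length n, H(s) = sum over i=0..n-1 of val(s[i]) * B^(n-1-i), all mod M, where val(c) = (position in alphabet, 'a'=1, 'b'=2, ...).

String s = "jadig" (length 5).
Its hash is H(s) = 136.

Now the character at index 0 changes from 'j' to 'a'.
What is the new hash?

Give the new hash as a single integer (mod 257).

val('j') = 10, val('a') = 1
Position k = 0, exponent = n-1-k = 4
B^4 mod M = 3^4 mod 257 = 81
Delta = (1 - 10) * 81 mod 257 = 42
New hash = (136 + 42) mod 257 = 178

Answer: 178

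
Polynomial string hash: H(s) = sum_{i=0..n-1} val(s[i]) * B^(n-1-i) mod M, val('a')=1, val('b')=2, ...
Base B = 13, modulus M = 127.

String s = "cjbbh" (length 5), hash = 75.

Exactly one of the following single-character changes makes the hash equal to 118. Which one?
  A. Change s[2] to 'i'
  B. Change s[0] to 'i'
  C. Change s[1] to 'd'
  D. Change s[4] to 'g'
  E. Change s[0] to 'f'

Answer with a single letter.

Option A: s[2]='b'->'i', delta=(9-2)*13^2 mod 127 = 40, hash=75+40 mod 127 = 115
Option B: s[0]='c'->'i', delta=(9-3)*13^4 mod 127 = 43, hash=75+43 mod 127 = 118 <-- target
Option C: s[1]='j'->'d', delta=(4-10)*13^3 mod 127 = 26, hash=75+26 mod 127 = 101
Option D: s[4]='h'->'g', delta=(7-8)*13^0 mod 127 = 126, hash=75+126 mod 127 = 74
Option E: s[0]='c'->'f', delta=(6-3)*13^4 mod 127 = 85, hash=75+85 mod 127 = 33

Answer: B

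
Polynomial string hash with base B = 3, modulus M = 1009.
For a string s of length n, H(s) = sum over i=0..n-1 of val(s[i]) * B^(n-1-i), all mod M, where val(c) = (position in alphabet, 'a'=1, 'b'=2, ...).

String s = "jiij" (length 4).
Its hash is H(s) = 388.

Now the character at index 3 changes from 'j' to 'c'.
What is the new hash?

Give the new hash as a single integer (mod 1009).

val('j') = 10, val('c') = 3
Position k = 3, exponent = n-1-k = 0
B^0 mod M = 3^0 mod 1009 = 1
Delta = (3 - 10) * 1 mod 1009 = 1002
New hash = (388 + 1002) mod 1009 = 381

Answer: 381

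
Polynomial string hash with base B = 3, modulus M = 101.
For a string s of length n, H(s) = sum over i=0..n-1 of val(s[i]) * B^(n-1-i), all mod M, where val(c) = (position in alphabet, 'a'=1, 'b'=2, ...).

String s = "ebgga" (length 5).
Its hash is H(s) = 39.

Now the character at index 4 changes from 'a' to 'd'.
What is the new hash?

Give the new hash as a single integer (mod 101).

val('a') = 1, val('d') = 4
Position k = 4, exponent = n-1-k = 0
B^0 mod M = 3^0 mod 101 = 1
Delta = (4 - 1) * 1 mod 101 = 3
New hash = (39 + 3) mod 101 = 42

Answer: 42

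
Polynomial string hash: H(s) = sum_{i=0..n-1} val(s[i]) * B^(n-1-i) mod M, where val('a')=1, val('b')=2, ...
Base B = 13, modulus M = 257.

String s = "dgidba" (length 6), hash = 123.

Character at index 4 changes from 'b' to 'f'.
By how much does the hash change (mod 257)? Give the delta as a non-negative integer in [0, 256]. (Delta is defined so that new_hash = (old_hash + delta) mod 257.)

Delta formula: (val(new) - val(old)) * B^(n-1-k) mod M
  val('f') - val('b') = 6 - 2 = 4
  B^(n-1-k) = 13^1 mod 257 = 13
  Delta = 4 * 13 mod 257 = 52

Answer: 52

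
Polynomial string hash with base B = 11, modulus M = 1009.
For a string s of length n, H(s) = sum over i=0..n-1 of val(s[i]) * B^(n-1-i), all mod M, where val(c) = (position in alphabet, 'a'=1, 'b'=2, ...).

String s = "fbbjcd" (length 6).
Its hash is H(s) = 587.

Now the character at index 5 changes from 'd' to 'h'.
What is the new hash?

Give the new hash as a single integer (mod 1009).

Answer: 591

Derivation:
val('d') = 4, val('h') = 8
Position k = 5, exponent = n-1-k = 0
B^0 mod M = 11^0 mod 1009 = 1
Delta = (8 - 4) * 1 mod 1009 = 4
New hash = (587 + 4) mod 1009 = 591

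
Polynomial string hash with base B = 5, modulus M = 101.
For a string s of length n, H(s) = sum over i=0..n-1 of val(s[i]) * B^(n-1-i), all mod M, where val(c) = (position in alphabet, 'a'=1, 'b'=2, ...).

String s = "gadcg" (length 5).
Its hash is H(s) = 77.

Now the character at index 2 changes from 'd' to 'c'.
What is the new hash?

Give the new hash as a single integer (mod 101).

Answer: 52

Derivation:
val('d') = 4, val('c') = 3
Position k = 2, exponent = n-1-k = 2
B^2 mod M = 5^2 mod 101 = 25
Delta = (3 - 4) * 25 mod 101 = 76
New hash = (77 + 76) mod 101 = 52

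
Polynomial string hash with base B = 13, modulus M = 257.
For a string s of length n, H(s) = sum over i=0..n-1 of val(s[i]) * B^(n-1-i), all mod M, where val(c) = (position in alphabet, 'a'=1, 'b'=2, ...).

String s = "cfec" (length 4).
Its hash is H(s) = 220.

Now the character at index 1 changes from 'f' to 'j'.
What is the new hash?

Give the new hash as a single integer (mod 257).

Answer: 125

Derivation:
val('f') = 6, val('j') = 10
Position k = 1, exponent = n-1-k = 2
B^2 mod M = 13^2 mod 257 = 169
Delta = (10 - 6) * 169 mod 257 = 162
New hash = (220 + 162) mod 257 = 125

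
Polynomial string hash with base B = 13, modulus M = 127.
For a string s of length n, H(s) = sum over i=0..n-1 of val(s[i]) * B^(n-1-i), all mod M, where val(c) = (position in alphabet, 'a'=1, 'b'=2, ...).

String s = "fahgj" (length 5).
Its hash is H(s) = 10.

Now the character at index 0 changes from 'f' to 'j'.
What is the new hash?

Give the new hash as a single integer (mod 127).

val('f') = 6, val('j') = 10
Position k = 0, exponent = n-1-k = 4
B^4 mod M = 13^4 mod 127 = 113
Delta = (10 - 6) * 113 mod 127 = 71
New hash = (10 + 71) mod 127 = 81

Answer: 81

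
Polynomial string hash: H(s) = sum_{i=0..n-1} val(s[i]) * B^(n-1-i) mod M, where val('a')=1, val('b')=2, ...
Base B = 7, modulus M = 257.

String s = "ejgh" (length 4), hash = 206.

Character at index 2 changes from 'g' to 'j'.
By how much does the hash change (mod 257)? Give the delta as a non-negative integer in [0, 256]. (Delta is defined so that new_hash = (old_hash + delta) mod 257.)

Answer: 21

Derivation:
Delta formula: (val(new) - val(old)) * B^(n-1-k) mod M
  val('j') - val('g') = 10 - 7 = 3
  B^(n-1-k) = 7^1 mod 257 = 7
  Delta = 3 * 7 mod 257 = 21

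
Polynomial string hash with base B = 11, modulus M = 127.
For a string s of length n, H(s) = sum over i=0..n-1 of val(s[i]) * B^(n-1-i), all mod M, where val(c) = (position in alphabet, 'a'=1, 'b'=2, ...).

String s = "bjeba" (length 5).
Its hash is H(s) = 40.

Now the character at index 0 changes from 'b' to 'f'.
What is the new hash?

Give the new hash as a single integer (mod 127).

val('b') = 2, val('f') = 6
Position k = 0, exponent = n-1-k = 4
B^4 mod M = 11^4 mod 127 = 36
Delta = (6 - 2) * 36 mod 127 = 17
New hash = (40 + 17) mod 127 = 57

Answer: 57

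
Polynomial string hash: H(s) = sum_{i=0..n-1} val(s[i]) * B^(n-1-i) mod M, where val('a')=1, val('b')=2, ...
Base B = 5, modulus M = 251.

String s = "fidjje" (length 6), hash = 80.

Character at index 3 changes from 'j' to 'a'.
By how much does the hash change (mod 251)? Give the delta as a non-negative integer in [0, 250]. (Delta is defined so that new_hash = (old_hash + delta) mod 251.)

Delta formula: (val(new) - val(old)) * B^(n-1-k) mod M
  val('a') - val('j') = 1 - 10 = -9
  B^(n-1-k) = 5^2 mod 251 = 25
  Delta = -9 * 25 mod 251 = 26

Answer: 26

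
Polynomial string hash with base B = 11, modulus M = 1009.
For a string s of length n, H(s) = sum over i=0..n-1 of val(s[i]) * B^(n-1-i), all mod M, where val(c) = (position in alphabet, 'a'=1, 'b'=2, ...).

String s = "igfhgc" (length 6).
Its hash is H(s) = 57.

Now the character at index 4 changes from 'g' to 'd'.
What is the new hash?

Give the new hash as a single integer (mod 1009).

val('g') = 7, val('d') = 4
Position k = 4, exponent = n-1-k = 1
B^1 mod M = 11^1 mod 1009 = 11
Delta = (4 - 7) * 11 mod 1009 = 976
New hash = (57 + 976) mod 1009 = 24

Answer: 24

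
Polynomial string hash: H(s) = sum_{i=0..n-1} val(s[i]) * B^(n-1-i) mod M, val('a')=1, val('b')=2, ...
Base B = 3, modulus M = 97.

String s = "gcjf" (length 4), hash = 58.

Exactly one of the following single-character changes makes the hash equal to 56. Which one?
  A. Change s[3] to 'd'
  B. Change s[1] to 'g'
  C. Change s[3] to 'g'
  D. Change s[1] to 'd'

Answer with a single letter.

Answer: A

Derivation:
Option A: s[3]='f'->'d', delta=(4-6)*3^0 mod 97 = 95, hash=58+95 mod 97 = 56 <-- target
Option B: s[1]='c'->'g', delta=(7-3)*3^2 mod 97 = 36, hash=58+36 mod 97 = 94
Option C: s[3]='f'->'g', delta=(7-6)*3^0 mod 97 = 1, hash=58+1 mod 97 = 59
Option D: s[1]='c'->'d', delta=(4-3)*3^2 mod 97 = 9, hash=58+9 mod 97 = 67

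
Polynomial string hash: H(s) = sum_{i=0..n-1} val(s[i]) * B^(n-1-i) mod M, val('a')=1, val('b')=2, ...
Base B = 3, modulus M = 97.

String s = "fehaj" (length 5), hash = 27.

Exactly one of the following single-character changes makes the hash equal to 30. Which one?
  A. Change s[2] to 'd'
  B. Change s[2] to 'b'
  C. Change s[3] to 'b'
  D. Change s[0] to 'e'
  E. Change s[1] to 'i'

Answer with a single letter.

Option A: s[2]='h'->'d', delta=(4-8)*3^2 mod 97 = 61, hash=27+61 mod 97 = 88
Option B: s[2]='h'->'b', delta=(2-8)*3^2 mod 97 = 43, hash=27+43 mod 97 = 70
Option C: s[3]='a'->'b', delta=(2-1)*3^1 mod 97 = 3, hash=27+3 mod 97 = 30 <-- target
Option D: s[0]='f'->'e', delta=(5-6)*3^4 mod 97 = 16, hash=27+16 mod 97 = 43
Option E: s[1]='e'->'i', delta=(9-5)*3^3 mod 97 = 11, hash=27+11 mod 97 = 38

Answer: C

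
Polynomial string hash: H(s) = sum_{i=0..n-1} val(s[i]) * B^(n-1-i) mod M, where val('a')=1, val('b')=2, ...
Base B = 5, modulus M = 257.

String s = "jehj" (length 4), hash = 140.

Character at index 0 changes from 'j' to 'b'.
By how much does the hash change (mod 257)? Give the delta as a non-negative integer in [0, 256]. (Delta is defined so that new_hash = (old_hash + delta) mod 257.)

Delta formula: (val(new) - val(old)) * B^(n-1-k) mod M
  val('b') - val('j') = 2 - 10 = -8
  B^(n-1-k) = 5^3 mod 257 = 125
  Delta = -8 * 125 mod 257 = 28

Answer: 28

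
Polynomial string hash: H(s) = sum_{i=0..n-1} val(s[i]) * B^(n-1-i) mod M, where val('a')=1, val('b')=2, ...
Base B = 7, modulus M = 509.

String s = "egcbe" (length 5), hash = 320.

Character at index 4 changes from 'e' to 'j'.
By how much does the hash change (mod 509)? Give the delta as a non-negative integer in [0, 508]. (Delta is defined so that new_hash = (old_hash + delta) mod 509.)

Answer: 5

Derivation:
Delta formula: (val(new) - val(old)) * B^(n-1-k) mod M
  val('j') - val('e') = 10 - 5 = 5
  B^(n-1-k) = 7^0 mod 509 = 1
  Delta = 5 * 1 mod 509 = 5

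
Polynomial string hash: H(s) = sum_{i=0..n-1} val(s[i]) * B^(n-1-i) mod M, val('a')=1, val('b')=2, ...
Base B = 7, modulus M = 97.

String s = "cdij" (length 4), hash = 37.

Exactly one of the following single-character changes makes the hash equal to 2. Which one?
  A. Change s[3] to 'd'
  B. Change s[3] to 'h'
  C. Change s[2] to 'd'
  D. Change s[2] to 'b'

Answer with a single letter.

Option A: s[3]='j'->'d', delta=(4-10)*7^0 mod 97 = 91, hash=37+91 mod 97 = 31
Option B: s[3]='j'->'h', delta=(8-10)*7^0 mod 97 = 95, hash=37+95 mod 97 = 35
Option C: s[2]='i'->'d', delta=(4-9)*7^1 mod 97 = 62, hash=37+62 mod 97 = 2 <-- target
Option D: s[2]='i'->'b', delta=(2-9)*7^1 mod 97 = 48, hash=37+48 mod 97 = 85

Answer: C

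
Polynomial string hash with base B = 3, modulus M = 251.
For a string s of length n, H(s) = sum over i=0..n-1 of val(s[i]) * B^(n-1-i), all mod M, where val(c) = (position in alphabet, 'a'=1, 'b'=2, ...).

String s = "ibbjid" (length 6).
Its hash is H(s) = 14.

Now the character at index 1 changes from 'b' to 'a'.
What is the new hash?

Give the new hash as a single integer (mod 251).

val('b') = 2, val('a') = 1
Position k = 1, exponent = n-1-k = 4
B^4 mod M = 3^4 mod 251 = 81
Delta = (1 - 2) * 81 mod 251 = 170
New hash = (14 + 170) mod 251 = 184

Answer: 184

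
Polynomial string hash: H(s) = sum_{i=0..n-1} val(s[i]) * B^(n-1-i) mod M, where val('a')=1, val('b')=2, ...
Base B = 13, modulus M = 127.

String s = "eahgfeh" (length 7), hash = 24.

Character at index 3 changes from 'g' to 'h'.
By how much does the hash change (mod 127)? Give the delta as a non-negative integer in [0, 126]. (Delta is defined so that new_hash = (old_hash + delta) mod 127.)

Delta formula: (val(new) - val(old)) * B^(n-1-k) mod M
  val('h') - val('g') = 8 - 7 = 1
  B^(n-1-k) = 13^3 mod 127 = 38
  Delta = 1 * 38 mod 127 = 38

Answer: 38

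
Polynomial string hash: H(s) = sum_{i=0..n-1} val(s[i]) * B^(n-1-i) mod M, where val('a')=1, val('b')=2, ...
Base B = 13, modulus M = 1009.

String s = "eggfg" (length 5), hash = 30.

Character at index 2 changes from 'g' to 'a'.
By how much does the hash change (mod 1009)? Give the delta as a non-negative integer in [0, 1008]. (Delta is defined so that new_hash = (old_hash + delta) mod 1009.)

Answer: 1004

Derivation:
Delta formula: (val(new) - val(old)) * B^(n-1-k) mod M
  val('a') - val('g') = 1 - 7 = -6
  B^(n-1-k) = 13^2 mod 1009 = 169
  Delta = -6 * 169 mod 1009 = 1004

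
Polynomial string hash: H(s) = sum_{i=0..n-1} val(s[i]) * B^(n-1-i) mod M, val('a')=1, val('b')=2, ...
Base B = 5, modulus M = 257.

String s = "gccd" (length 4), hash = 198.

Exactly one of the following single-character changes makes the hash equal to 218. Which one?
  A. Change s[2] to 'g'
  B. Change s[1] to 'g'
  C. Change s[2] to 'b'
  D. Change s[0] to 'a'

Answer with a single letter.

Answer: A

Derivation:
Option A: s[2]='c'->'g', delta=(7-3)*5^1 mod 257 = 20, hash=198+20 mod 257 = 218 <-- target
Option B: s[1]='c'->'g', delta=(7-3)*5^2 mod 257 = 100, hash=198+100 mod 257 = 41
Option C: s[2]='c'->'b', delta=(2-3)*5^1 mod 257 = 252, hash=198+252 mod 257 = 193
Option D: s[0]='g'->'a', delta=(1-7)*5^3 mod 257 = 21, hash=198+21 mod 257 = 219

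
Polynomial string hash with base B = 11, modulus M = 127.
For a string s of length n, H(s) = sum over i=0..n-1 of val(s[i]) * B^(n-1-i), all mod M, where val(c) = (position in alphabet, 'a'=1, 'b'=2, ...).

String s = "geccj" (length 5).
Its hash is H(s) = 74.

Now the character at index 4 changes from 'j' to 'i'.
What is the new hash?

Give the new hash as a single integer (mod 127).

val('j') = 10, val('i') = 9
Position k = 4, exponent = n-1-k = 0
B^0 mod M = 11^0 mod 127 = 1
Delta = (9 - 10) * 1 mod 127 = 126
New hash = (74 + 126) mod 127 = 73

Answer: 73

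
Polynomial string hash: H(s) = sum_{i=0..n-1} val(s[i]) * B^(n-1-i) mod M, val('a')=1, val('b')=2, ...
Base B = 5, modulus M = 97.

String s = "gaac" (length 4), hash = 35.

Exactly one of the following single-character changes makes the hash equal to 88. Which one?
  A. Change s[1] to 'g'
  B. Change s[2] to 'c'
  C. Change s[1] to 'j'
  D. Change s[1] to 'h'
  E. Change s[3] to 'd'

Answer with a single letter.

Answer: A

Derivation:
Option A: s[1]='a'->'g', delta=(7-1)*5^2 mod 97 = 53, hash=35+53 mod 97 = 88 <-- target
Option B: s[2]='a'->'c', delta=(3-1)*5^1 mod 97 = 10, hash=35+10 mod 97 = 45
Option C: s[1]='a'->'j', delta=(10-1)*5^2 mod 97 = 31, hash=35+31 mod 97 = 66
Option D: s[1]='a'->'h', delta=(8-1)*5^2 mod 97 = 78, hash=35+78 mod 97 = 16
Option E: s[3]='c'->'d', delta=(4-3)*5^0 mod 97 = 1, hash=35+1 mod 97 = 36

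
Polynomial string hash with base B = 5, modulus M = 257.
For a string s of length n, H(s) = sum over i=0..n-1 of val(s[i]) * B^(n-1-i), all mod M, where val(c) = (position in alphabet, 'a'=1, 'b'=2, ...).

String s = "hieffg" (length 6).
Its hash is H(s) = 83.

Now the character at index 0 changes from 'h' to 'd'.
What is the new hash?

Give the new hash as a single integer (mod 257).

val('h') = 8, val('d') = 4
Position k = 0, exponent = n-1-k = 5
B^5 mod M = 5^5 mod 257 = 41
Delta = (4 - 8) * 41 mod 257 = 93
New hash = (83 + 93) mod 257 = 176

Answer: 176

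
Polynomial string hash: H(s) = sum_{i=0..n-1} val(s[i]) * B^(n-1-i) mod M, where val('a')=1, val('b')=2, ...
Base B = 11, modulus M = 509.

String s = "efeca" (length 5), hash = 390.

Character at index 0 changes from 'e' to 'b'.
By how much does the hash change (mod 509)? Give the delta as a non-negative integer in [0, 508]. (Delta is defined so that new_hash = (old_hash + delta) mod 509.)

Answer: 360

Derivation:
Delta formula: (val(new) - val(old)) * B^(n-1-k) mod M
  val('b') - val('e') = 2 - 5 = -3
  B^(n-1-k) = 11^4 mod 509 = 389
  Delta = -3 * 389 mod 509 = 360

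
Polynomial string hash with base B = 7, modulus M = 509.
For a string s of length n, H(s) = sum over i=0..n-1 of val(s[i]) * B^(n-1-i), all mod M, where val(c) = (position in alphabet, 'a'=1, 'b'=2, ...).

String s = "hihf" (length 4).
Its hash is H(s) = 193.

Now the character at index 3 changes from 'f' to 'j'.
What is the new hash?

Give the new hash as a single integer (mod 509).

Answer: 197

Derivation:
val('f') = 6, val('j') = 10
Position k = 3, exponent = n-1-k = 0
B^0 mod M = 7^0 mod 509 = 1
Delta = (10 - 6) * 1 mod 509 = 4
New hash = (193 + 4) mod 509 = 197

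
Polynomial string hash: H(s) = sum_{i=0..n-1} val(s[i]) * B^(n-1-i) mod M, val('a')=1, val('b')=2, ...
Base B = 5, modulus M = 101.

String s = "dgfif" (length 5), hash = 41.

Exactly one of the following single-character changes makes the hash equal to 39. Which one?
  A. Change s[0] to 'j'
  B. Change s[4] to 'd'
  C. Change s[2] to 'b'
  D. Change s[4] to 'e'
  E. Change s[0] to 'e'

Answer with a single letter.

Option A: s[0]='d'->'j', delta=(10-4)*5^4 mod 101 = 13, hash=41+13 mod 101 = 54
Option B: s[4]='f'->'d', delta=(4-6)*5^0 mod 101 = 99, hash=41+99 mod 101 = 39 <-- target
Option C: s[2]='f'->'b', delta=(2-6)*5^2 mod 101 = 1, hash=41+1 mod 101 = 42
Option D: s[4]='f'->'e', delta=(5-6)*5^0 mod 101 = 100, hash=41+100 mod 101 = 40
Option E: s[0]='d'->'e', delta=(5-4)*5^4 mod 101 = 19, hash=41+19 mod 101 = 60

Answer: B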